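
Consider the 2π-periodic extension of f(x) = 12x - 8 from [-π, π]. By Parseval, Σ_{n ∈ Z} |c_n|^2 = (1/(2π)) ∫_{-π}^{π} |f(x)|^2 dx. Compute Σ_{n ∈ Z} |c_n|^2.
Σ |c_n|^2 = 48π^2 + 64

Expand and integrate term by term over [-π, π]:
  ∫ (12x)^2 dx = 144·(2π^3/3); ∫ 2·12·(-8)·x dx = 0 (odd integrand); ∫ (-8)^2 dx = 64·2π.
So (1/(2π)) ∫_{-π}^{π} (12x - 8)^2 dx = 144π^2/3 + 64 = 48π^2 + 64.
Parseval ⇒ Σ |c_n|^2 = 48π^2 + 64.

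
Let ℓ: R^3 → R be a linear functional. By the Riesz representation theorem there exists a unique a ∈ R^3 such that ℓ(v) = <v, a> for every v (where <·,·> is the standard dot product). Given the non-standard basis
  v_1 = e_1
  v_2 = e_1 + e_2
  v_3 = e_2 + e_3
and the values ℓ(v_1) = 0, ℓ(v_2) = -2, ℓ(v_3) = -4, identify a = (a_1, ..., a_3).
a = (0, -2, -2)

Write a = (a_1, ..., a_3) in the standard basis. For each basis vector v_i, ℓ(v_i) = <v_i, a> is a linear equation in the a_j's. Collect the n equations into a matrix system V a = ℓ, where row i of V is v_i (expressed in the standard basis). Since V is invertible (lower-triangular with 1s on the diagonal, up to permutation), solve by back-substitution:
  V =
[[1, 0, 0],
 [1, 1, 0],
 [0, 1, 1]]
  V a = (0, -2, -4)
Solving gives a = (0, -2, -2).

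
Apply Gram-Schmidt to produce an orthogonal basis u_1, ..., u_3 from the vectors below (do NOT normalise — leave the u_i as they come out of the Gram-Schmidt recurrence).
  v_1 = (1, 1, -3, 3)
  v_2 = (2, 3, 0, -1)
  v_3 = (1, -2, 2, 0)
Orthogonal basis:
  u_1 = (1, 1, -3, 3)
  u_2 = (19/10, 29/10, 3/10, -13/10)
  u_3 = (83/46, -22/23, 47/46, 17/23)

Apply the Gram-Schmidt recurrence
  u_1 = v_1
  u_i = v_i − Σ_{j<i} ((v_i · u_j) / (u_j · u_j)) · u_j.

Step by step this gives:
  u_1 = (1, 1, -3, 3)
  u_2 = (19/10, 29/10, 3/10, -13/10)
  u_3 = (83/46, -22/23, 47/46, 17/23)

Orthogonality check:
  u_2 · u_1 = 0 (should be 0)
  u_3 · u_1 = 0 (should be 0)
  u_3 · u_2 = 0 (should be 0)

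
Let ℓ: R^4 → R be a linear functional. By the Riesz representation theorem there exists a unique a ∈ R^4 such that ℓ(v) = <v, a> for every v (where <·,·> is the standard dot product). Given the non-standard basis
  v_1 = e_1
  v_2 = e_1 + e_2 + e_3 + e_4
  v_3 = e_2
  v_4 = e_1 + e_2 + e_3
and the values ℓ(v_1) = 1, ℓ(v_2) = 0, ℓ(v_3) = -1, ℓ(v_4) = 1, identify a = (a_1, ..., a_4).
a = (1, -1, 1, -1)

Write a = (a_1, ..., a_4) in the standard basis. For each basis vector v_i, ℓ(v_i) = <v_i, a> is a linear equation in the a_j's. Collect the n equations into a matrix system V a = ℓ, where row i of V is v_i (expressed in the standard basis). Since V is invertible (lower-triangular with 1s on the diagonal, up to permutation), solve by back-substitution:
  V =
[[1, 0, 0, 0],
 [1, 1, 1, 1],
 [0, 1, 0, 0],
 [1, 1, 1, 0]]
  V a = (1, 0, -1, 1)
Solving gives a = (1, -1, 1, -1).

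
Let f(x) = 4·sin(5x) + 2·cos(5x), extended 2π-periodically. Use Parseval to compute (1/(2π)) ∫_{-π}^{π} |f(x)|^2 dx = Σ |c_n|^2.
Σ |c_n|^2 = 10

Expand |f|^2 and use orthogonality of {sin(nx), cos(mx)} on [-π, π]:
  ∫_{-π}^{π} sin(nx)^2 dx = π, ∫ cos(mx)^2 dx = π, and cross terms integrate to 0.
So ∫_{-π}^{π} f(x)^2 dx = 4^2 · π + 2^2 · π = (16 + 4)π.
Divide by 2π: (16 + 4)/2 = 10.
By Parseval, this equals Σ |c_n|^2.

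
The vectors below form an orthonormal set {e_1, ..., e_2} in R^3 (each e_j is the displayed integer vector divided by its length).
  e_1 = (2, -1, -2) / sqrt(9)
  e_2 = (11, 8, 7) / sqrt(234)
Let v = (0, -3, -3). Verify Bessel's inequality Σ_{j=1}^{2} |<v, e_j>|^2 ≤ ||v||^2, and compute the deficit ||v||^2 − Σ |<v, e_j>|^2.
Σ |<v, e_j>|^2 = 459/26; ||v||^2 = 18; deficit = 9/26

Write each e_j = u_j / sqrt(<u_j, u_j>) where u_j is the displayed integer vector. Then <v, e_j> = <v, u_j> / sqrt(<u_j, u_j>), so |<v, e_j>|^2 = <v, u_j>^2 / <u_j, u_j>.
Coefficients: <v, e_1> = 9/sqrt(9), <v, e_2> = -45/sqrt(234).
Square and sum: Σ |<v, e_j>|^2 = 459/26.
Compute ||v||^2 = v·v = 18.
Deficit = 18 − 459/26 = 9/26 ≥ 0, confirming Bessel's inequality. (The deficit equals ||v − Σ <v,e_j> e_j||^2, the squared distance from v to span{e_j}.)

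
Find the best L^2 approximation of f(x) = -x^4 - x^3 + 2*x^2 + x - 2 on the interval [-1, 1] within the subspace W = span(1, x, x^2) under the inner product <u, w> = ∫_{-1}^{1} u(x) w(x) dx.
g(x) = 8*x^2/7 + 2*x/5 - 67/35

The best approximation g ∈ W is the orthogonal projection of f onto W. Writing g = a_0 + a_1 x + a_2 x^2, the coefficients solve the normal equations G · a = b where
  G_{ij} = <φ_i, φ_j> and b_i = <f, φ_i>, with φ_0 = 1, φ_1 = x, φ_2 = x^2.
G =
  [2, 0, 2/3]
  [0, 2/3, 0]
  [2/3, 0, 2/5],
b = (-46/15, 4/15, -86/105).
Solving gives a_0 = -67/35, a_1 = 2/5, a_2 = 8/7, so
  g(x) = 8*x^2/7 + 2*x/5 - 67/35.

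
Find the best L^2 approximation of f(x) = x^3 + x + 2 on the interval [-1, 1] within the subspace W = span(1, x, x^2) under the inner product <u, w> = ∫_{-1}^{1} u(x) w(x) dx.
g(x) = 8*x/5 + 2

The best approximation g ∈ W is the orthogonal projection of f onto W. Writing g = a_0 + a_1 x + a_2 x^2, the coefficients solve the normal equations G · a = b where
  G_{ij} = <φ_i, φ_j> and b_i = <f, φ_i>, with φ_0 = 1, φ_1 = x, φ_2 = x^2.
G =
  [2, 0, 2/3]
  [0, 2/3, 0]
  [2/3, 0, 2/5],
b = (4, 16/15, 4/3).
Solving gives a_0 = 2, a_1 = 8/5, a_2 = 0, so
  g(x) = 8*x/5 + 2.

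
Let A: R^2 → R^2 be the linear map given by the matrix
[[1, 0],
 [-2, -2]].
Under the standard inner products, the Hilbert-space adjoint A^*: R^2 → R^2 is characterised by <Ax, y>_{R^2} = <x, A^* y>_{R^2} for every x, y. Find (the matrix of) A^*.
A^* = A^T =
[[1, -2],
 [0, -2]]

For real matrices with standard dot products, the defining identity <Ax, y> = <x, A^* y> gives (Ax)^T y = x^T (A^*) y, i.e. x^T A^T y = x^T (A^*) y. Since this holds for all x, y, we must have A^* = A^T. Therefore
A^* =
[[1, -2],
 [0, -2]].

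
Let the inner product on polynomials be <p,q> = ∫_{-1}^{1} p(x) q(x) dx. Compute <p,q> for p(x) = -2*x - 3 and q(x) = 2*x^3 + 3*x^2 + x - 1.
<p,q> = -44/15

Expand the product: p(x)·q(x) = -4*x^4 - 12*x^3 - 11*x^2 - x + 3.
∫_{-1}^{1} of each monomial x^k gives [2/(k+1) if k even, 0 if k odd]. Integrating term-by-term (or equivalently evaluating the antiderivative F(x) = -4*x^5/5 - 3*x^4 - 11*x^3/3 - x^2/2 + 3*x at the endpoints):
  F(1) − F(−1) = -149/30 − (-61/30) = -44/15.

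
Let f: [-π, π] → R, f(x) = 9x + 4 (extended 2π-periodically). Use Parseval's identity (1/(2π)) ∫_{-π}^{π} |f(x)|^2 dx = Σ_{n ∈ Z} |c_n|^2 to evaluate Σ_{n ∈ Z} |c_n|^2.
Σ |c_n|^2 = 27π^2 + 16

Expand and integrate term by term over [-π, π]:
  ∫ (9x)^2 dx = 81·(2π^3/3); ∫ 2·9·(4)·x dx = 0 (odd integrand); ∫ 4^2 dx = 16·2π.
So (1/(2π)) ∫_{-π}^{π} (9x + 4)^2 dx = 81π^2/3 + 16 = 27π^2 + 16.
Parseval ⇒ Σ |c_n|^2 = 27π^2 + 16.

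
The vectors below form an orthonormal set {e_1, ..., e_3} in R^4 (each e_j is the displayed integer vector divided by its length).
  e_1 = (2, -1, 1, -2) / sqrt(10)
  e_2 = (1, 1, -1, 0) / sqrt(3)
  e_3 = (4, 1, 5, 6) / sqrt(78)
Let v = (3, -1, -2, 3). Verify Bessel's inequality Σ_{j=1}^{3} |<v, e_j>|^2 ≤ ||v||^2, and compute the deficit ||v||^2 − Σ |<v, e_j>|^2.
Σ |<v, e_j>|^2 = 654/65; ||v||^2 = 23; deficit = 841/65

Write each e_j = u_j / sqrt(<u_j, u_j>) where u_j is the displayed integer vector. Then <v, e_j> = <v, u_j> / sqrt(<u_j, u_j>), so |<v, e_j>|^2 = <v, u_j>^2 / <u_j, u_j>.
Coefficients: <v, e_1> = -1/sqrt(10), <v, e_2> = 4/sqrt(3), <v, e_3> = 19/sqrt(78).
Square and sum: Σ |<v, e_j>|^2 = 654/65.
Compute ||v||^2 = v·v = 23.
Deficit = 23 − 654/65 = 841/65 ≥ 0, confirming Bessel's inequality. (The deficit equals ||v − Σ <v,e_j> e_j||^2, the squared distance from v to span{e_j}.)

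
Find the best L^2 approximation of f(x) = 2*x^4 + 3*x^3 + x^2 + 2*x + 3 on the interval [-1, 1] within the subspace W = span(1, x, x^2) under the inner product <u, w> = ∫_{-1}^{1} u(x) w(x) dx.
g(x) = 19*x^2/7 + 19*x/5 + 99/35

The best approximation g ∈ W is the orthogonal projection of f onto W. Writing g = a_0 + a_1 x + a_2 x^2, the coefficients solve the normal equations G · a = b where
  G_{ij} = <φ_i, φ_j> and b_i = <f, φ_i>, with φ_0 = 1, φ_1 = x, φ_2 = x^2.
G =
  [2, 0, 2/3]
  [0, 2/3, 0]
  [2/3, 0, 2/5],
b = (112/15, 38/15, 104/35).
Solving gives a_0 = 99/35, a_1 = 19/5, a_2 = 19/7, so
  g(x) = 19*x^2/7 + 19*x/5 + 99/35.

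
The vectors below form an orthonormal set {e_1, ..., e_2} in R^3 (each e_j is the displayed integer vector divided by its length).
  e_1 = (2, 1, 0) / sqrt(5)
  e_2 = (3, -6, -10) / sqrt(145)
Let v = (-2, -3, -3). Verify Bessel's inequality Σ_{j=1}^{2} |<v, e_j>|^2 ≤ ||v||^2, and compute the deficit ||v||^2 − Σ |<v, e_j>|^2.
Σ |<v, e_j>|^2 = 637/29; ||v||^2 = 22; deficit = 1/29

Write each e_j = u_j / sqrt(<u_j, u_j>) where u_j is the displayed integer vector. Then <v, e_j> = <v, u_j> / sqrt(<u_j, u_j>), so |<v, e_j>|^2 = <v, u_j>^2 / <u_j, u_j>.
Coefficients: <v, e_1> = -7/sqrt(5), <v, e_2> = 42/sqrt(145).
Square and sum: Σ |<v, e_j>|^2 = 637/29.
Compute ||v||^2 = v·v = 22.
Deficit = 22 − 637/29 = 1/29 ≥ 0, confirming Bessel's inequality. (The deficit equals ||v − Σ <v,e_j> e_j||^2, the squared distance from v to span{e_j}.)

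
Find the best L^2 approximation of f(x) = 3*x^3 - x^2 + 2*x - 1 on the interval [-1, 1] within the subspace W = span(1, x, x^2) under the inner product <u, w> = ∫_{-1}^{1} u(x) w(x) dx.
g(x) = -x^2 + 19*x/5 - 1

The best approximation g ∈ W is the orthogonal projection of f onto W. Writing g = a_0 + a_1 x + a_2 x^2, the coefficients solve the normal equations G · a = b where
  G_{ij} = <φ_i, φ_j> and b_i = <f, φ_i>, with φ_0 = 1, φ_1 = x, φ_2 = x^2.
G =
  [2, 0, 2/3]
  [0, 2/3, 0]
  [2/3, 0, 2/5],
b = (-8/3, 38/15, -16/15).
Solving gives a_0 = -1, a_1 = 19/5, a_2 = -1, so
  g(x) = -x^2 + 19*x/5 - 1.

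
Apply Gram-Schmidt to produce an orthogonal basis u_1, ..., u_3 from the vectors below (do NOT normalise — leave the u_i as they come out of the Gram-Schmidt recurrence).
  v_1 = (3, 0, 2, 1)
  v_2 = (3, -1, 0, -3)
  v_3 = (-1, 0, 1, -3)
Orthogonal basis:
  u_1 = (3, 0, 2, 1)
  u_2 = (12/7, -1, -6/7, -24/7)
  u_3 = (-109/115, 54/115, 227/115, -127/115)

Apply the Gram-Schmidt recurrence
  u_1 = v_1
  u_i = v_i − Σ_{j<i} ((v_i · u_j) / (u_j · u_j)) · u_j.

Step by step this gives:
  u_1 = (3, 0, 2, 1)
  u_2 = (12/7, -1, -6/7, -24/7)
  u_3 = (-109/115, 54/115, 227/115, -127/115)

Orthogonality check:
  u_2 · u_1 = 0 (should be 0)
  u_3 · u_1 = 0 (should be 0)
  u_3 · u_2 = 0 (should be 0)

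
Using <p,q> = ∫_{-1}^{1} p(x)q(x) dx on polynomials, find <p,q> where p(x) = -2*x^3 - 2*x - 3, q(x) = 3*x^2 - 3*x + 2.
<p,q> = -58/5

Expand the product: p(x)·q(x) = -6*x^5 + 6*x^4 - 10*x^3 - 3*x^2 + 5*x - 6.
∫_{-1}^{1} of each monomial x^k gives [2/(k+1) if k even, 0 if k odd]. Integrating term-by-term (or equivalently evaluating the antiderivative F(x) = -x^6 + 6*x^5/5 - 5*x^4/2 - x^3 + 5*x^2/2 - 6*x at the endpoints):
  F(1) − F(−1) = -34/5 − (24/5) = -58/5.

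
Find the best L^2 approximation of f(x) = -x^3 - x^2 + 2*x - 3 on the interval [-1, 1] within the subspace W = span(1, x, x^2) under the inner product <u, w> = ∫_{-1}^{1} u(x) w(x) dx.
g(x) = -x^2 + 7*x/5 - 3

The best approximation g ∈ W is the orthogonal projection of f onto W. Writing g = a_0 + a_1 x + a_2 x^2, the coefficients solve the normal equations G · a = b where
  G_{ij} = <φ_i, φ_j> and b_i = <f, φ_i>, with φ_0 = 1, φ_1 = x, φ_2 = x^2.
G =
  [2, 0, 2/3]
  [0, 2/3, 0]
  [2/3, 0, 2/5],
b = (-20/3, 14/15, -12/5).
Solving gives a_0 = -3, a_1 = 7/5, a_2 = -1, so
  g(x) = -x^2 + 7*x/5 - 3.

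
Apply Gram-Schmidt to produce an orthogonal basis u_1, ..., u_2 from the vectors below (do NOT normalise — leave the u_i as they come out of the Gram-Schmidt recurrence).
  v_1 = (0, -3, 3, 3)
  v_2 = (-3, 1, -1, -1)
Orthogonal basis:
  u_1 = (0, -3, 3, 3)
  u_2 = (-3, 0, 0, 0)

Apply the Gram-Schmidt recurrence
  u_1 = v_1
  u_i = v_i − Σ_{j<i} ((v_i · u_j) / (u_j · u_j)) · u_j.

Step by step this gives:
  u_1 = (0, -3, 3, 3)
  u_2 = (-3, 0, 0, 0)

Orthogonality check:
  u_2 · u_1 = 0 (should be 0)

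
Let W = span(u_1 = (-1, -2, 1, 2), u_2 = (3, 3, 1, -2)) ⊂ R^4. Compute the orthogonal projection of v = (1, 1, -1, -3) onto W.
proj_W(v) = (34/43, 83/43, -54/43, -88/43)

Set up U = [u_1 | ... | u_2] ∈ R^(4×2). The projector onto W = col(U) is P = U (U^T U)^(-1) U^T.
Compute U^T U =
  [10, -12]
  [-12, 23],
and U^T v = (-10, 11).
Solve U^T U · c = U^T v for the coefficients: c = (-49/43, -5/43). The projection is proj_W(v) = U c.
Check: (v - proj_W(v)) · u_1 = 0  (should be 0).
Check: (v - proj_W(v)) · u_2 = 0  (should be 0).
Result: proj_W(v) = (34/43, 83/43, -54/43, -88/43).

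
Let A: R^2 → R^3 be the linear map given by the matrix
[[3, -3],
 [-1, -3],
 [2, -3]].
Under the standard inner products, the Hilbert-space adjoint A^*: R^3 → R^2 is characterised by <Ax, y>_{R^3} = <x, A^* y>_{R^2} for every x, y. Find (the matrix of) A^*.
A^* = A^T =
[[3, -1, 2],
 [-3, -3, -3]]

For real matrices with standard dot products, the defining identity <Ax, y> = <x, A^* y> gives (Ax)^T y = x^T (A^*) y, i.e. x^T A^T y = x^T (A^*) y. Since this holds for all x, y, we must have A^* = A^T. Therefore
A^* =
[[3, -1, 2],
 [-3, -3, -3]].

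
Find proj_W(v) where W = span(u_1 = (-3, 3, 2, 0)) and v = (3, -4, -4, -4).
proj_W(v) = (87/22, -87/22, -29/11, 0)

Set up U = [u_1 | ... | u_1] ∈ R^(4×1). The projector onto W = col(U) is P = U (U^T U)^(-1) U^T.
Compute U^T U =
  [22],
and U^T v = (-29).
Solve U^T U · c = U^T v for the coefficients: c = (-29/22). The projection is proj_W(v) = U c.
Check: (v - proj_W(v)) · u_1 = 0  (should be 0).
Result: proj_W(v) = (87/22, -87/22, -29/11, 0).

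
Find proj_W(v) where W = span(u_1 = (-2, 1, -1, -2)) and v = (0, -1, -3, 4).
proj_W(v) = (6/5, -3/5, 3/5, 6/5)

Set up U = [u_1 | ... | u_1] ∈ R^(4×1). The projector onto W = col(U) is P = U (U^T U)^(-1) U^T.
Compute U^T U =
  [10],
and U^T v = (-6).
Solve U^T U · c = U^T v for the coefficients: c = (-3/5). The projection is proj_W(v) = U c.
Check: (v - proj_W(v)) · u_1 = 0  (should be 0).
Result: proj_W(v) = (6/5, -3/5, 3/5, 6/5).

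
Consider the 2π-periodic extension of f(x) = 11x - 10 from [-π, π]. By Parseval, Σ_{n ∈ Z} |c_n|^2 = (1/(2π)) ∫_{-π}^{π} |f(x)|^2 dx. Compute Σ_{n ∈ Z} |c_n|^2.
Σ |c_n|^2 = 121π^2/3 + 100

Expand and integrate term by term over [-π, π]:
  ∫ (11x)^2 dx = 121·(2π^3/3); ∫ 2·11·(-10)·x dx = 0 (odd integrand); ∫ (-10)^2 dx = 100·2π.
So (1/(2π)) ∫_{-π}^{π} (11x - 10)^2 dx = 121π^2/3 + 100 = 121π^2/3 + 100.
Parseval ⇒ Σ |c_n|^2 = 121π^2/3 + 100.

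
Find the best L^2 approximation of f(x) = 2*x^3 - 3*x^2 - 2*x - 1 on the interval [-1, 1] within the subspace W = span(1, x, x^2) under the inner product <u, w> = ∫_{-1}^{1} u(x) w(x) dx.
g(x) = -3*x^2 - 4*x/5 - 1

The best approximation g ∈ W is the orthogonal projection of f onto W. Writing g = a_0 + a_1 x + a_2 x^2, the coefficients solve the normal equations G · a = b where
  G_{ij} = <φ_i, φ_j> and b_i = <f, φ_i>, with φ_0 = 1, φ_1 = x, φ_2 = x^2.
G =
  [2, 0, 2/3]
  [0, 2/3, 0]
  [2/3, 0, 2/5],
b = (-4, -8/15, -28/15).
Solving gives a_0 = -1, a_1 = -4/5, a_2 = -3, so
  g(x) = -3*x^2 - 4*x/5 - 1.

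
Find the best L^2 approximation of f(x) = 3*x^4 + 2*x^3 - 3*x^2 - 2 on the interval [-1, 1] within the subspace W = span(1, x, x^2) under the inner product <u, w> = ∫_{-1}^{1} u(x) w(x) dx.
g(x) = -3*x^2/7 + 6*x/5 - 79/35

The best approximation g ∈ W is the orthogonal projection of f onto W. Writing g = a_0 + a_1 x + a_2 x^2, the coefficients solve the normal equations G · a = b where
  G_{ij} = <φ_i, φ_j> and b_i = <f, φ_i>, with φ_0 = 1, φ_1 = x, φ_2 = x^2.
G =
  [2, 0, 2/3]
  [0, 2/3, 0]
  [2/3, 0, 2/5],
b = (-24/5, 4/5, -176/105).
Solving gives a_0 = -79/35, a_1 = 6/5, a_2 = -3/7, so
  g(x) = -3*x^2/7 + 6*x/5 - 79/35.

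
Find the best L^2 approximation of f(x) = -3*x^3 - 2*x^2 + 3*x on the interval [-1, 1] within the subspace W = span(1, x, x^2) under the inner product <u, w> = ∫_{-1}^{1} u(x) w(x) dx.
g(x) = -2*x^2 + 6*x/5

The best approximation g ∈ W is the orthogonal projection of f onto W. Writing g = a_0 + a_1 x + a_2 x^2, the coefficients solve the normal equations G · a = b where
  G_{ij} = <φ_i, φ_j> and b_i = <f, φ_i>, with φ_0 = 1, φ_1 = x, φ_2 = x^2.
G =
  [2, 0, 2/3]
  [0, 2/3, 0]
  [2/3, 0, 2/5],
b = (-4/3, 4/5, -4/5).
Solving gives a_0 = 0, a_1 = 6/5, a_2 = -2, so
  g(x) = -2*x^2 + 6*x/5.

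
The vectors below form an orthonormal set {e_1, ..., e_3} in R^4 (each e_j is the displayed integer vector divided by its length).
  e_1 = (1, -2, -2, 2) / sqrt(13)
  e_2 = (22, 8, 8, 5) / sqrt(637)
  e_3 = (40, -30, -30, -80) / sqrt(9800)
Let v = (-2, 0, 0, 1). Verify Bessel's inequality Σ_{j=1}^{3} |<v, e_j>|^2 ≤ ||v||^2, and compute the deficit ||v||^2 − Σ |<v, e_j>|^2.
Σ |<v, e_j>|^2 = 5; ||v||^2 = 5; deficit = 0

Write each e_j = u_j / sqrt(<u_j, u_j>) where u_j is the displayed integer vector. Then <v, e_j> = <v, u_j> / sqrt(<u_j, u_j>), so |<v, e_j>|^2 = <v, u_j>^2 / <u_j, u_j>.
Coefficients: <v, e_1> = 0/sqrt(13), <v, e_2> = -39/sqrt(637), <v, e_3> = -160/sqrt(9800).
Square and sum: Σ |<v, e_j>|^2 = 5.
Compute ||v||^2 = v·v = 5.
Deficit = 5 − 5 = 0 ≥ 0, confirming Bessel's inequality. (The deficit equals ||v − Σ <v,e_j> e_j||^2, the squared distance from v to span{e_j}.)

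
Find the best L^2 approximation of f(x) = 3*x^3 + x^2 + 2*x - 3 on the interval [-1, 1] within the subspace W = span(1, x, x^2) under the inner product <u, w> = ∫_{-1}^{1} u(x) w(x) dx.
g(x) = x^2 + 19*x/5 - 3

The best approximation g ∈ W is the orthogonal projection of f onto W. Writing g = a_0 + a_1 x + a_2 x^2, the coefficients solve the normal equations G · a = b where
  G_{ij} = <φ_i, φ_j> and b_i = <f, φ_i>, with φ_0 = 1, φ_1 = x, φ_2 = x^2.
G =
  [2, 0, 2/3]
  [0, 2/3, 0]
  [2/3, 0, 2/5],
b = (-16/3, 38/15, -8/5).
Solving gives a_0 = -3, a_1 = 19/5, a_2 = 1, so
  g(x) = x^2 + 19*x/5 - 3.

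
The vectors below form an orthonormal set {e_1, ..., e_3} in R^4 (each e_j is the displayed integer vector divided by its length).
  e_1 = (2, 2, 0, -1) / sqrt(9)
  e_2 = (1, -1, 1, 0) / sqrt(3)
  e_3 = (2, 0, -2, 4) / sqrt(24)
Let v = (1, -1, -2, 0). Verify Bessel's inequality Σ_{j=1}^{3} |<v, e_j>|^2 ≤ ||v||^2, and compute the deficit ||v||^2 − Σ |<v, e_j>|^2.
Σ |<v, e_j>|^2 = 3/2; ||v||^2 = 6; deficit = 9/2

Write each e_j = u_j / sqrt(<u_j, u_j>) where u_j is the displayed integer vector. Then <v, e_j> = <v, u_j> / sqrt(<u_j, u_j>), so |<v, e_j>|^2 = <v, u_j>^2 / <u_j, u_j>.
Coefficients: <v, e_1> = 0/sqrt(9), <v, e_2> = 0/sqrt(3), <v, e_3> = 6/sqrt(24).
Square and sum: Σ |<v, e_j>|^2 = 3/2.
Compute ||v||^2 = v·v = 6.
Deficit = 6 − 3/2 = 9/2 ≥ 0, confirming Bessel's inequality. (The deficit equals ||v − Σ <v,e_j> e_j||^2, the squared distance from v to span{e_j}.)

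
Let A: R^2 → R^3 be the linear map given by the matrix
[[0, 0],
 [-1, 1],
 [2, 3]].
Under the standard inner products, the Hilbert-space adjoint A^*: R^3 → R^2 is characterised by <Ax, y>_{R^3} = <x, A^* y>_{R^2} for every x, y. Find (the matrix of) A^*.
A^* = A^T =
[[0, -1, 2],
 [0, 1, 3]]

For real matrices with standard dot products, the defining identity <Ax, y> = <x, A^* y> gives (Ax)^T y = x^T (A^*) y, i.e. x^T A^T y = x^T (A^*) y. Since this holds for all x, y, we must have A^* = A^T. Therefore
A^* =
[[0, -1, 2],
 [0, 1, 3]].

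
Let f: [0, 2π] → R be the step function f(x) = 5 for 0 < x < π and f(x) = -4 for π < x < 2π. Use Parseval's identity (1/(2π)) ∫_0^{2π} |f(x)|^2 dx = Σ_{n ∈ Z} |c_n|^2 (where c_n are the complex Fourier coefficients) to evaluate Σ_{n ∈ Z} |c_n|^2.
Σ |c_n|^2 = 41/2

Parseval equates the L^2 energy of f (normalised by 1/(2π)) with the ℓ^2 sum of its Fourier coefficients: (1/(2π)) ∫_0^{2π} |f|^2 = Σ |c_n|^2.
Compute the left side: (1/(2π)) [∫_0^π 5^2 dx + ∫_π^{2π} (-4)^2 dx] = (1/(2π)) · (25π + 16π) = (25 + 16)/2 = 41/2.
So Σ_{n ∈ Z} |c_n|^2 = 41/2.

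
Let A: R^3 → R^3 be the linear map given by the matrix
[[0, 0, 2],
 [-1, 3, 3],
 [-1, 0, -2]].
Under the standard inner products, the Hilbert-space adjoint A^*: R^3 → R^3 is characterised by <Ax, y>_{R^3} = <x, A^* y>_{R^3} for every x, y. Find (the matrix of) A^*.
A^* = A^T =
[[0, -1, -1],
 [0, 3, 0],
 [2, 3, -2]]

For real matrices with standard dot products, the defining identity <Ax, y> = <x, A^* y> gives (Ax)^T y = x^T (A^*) y, i.e. x^T A^T y = x^T (A^*) y. Since this holds for all x, y, we must have A^* = A^T. Therefore
A^* =
[[0, -1, -1],
 [0, 3, 0],
 [2, 3, -2]].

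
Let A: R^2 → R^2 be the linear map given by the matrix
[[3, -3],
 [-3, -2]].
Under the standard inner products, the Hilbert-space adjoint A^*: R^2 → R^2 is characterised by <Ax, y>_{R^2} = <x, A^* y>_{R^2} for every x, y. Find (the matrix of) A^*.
A^* = A^T =
[[3, -3],
 [-3, -2]]

For real matrices with standard dot products, the defining identity <Ax, y> = <x, A^* y> gives (Ax)^T y = x^T (A^*) y, i.e. x^T A^T y = x^T (A^*) y. Since this holds for all x, y, we must have A^* = A^T. Therefore
A^* =
[[3, -3],
 [-3, -2]].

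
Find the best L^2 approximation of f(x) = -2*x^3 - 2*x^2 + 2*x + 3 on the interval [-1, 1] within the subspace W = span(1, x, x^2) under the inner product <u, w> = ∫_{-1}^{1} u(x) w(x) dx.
g(x) = -2*x^2 + 4*x/5 + 3

The best approximation g ∈ W is the orthogonal projection of f onto W. Writing g = a_0 + a_1 x + a_2 x^2, the coefficients solve the normal equations G · a = b where
  G_{ij} = <φ_i, φ_j> and b_i = <f, φ_i>, with φ_0 = 1, φ_1 = x, φ_2 = x^2.
G =
  [2, 0, 2/3]
  [0, 2/3, 0]
  [2/3, 0, 2/5],
b = (14/3, 8/15, 6/5).
Solving gives a_0 = 3, a_1 = 4/5, a_2 = -2, so
  g(x) = -2*x^2 + 4*x/5 + 3.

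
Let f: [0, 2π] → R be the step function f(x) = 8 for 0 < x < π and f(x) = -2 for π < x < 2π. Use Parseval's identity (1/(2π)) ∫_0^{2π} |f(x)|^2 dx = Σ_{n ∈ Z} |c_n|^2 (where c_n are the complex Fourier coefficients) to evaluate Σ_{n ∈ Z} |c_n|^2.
Σ |c_n|^2 = 34

Parseval equates the L^2 energy of f (normalised by 1/(2π)) with the ℓ^2 sum of its Fourier coefficients: (1/(2π)) ∫_0^{2π} |f|^2 = Σ |c_n|^2.
Compute the left side: (1/(2π)) [∫_0^π 8^2 dx + ∫_π^{2π} (-2)^2 dx] = (1/(2π)) · (64π + 4π) = (64 + 4)/2 = 34.
So Σ_{n ∈ Z} |c_n|^2 = 34.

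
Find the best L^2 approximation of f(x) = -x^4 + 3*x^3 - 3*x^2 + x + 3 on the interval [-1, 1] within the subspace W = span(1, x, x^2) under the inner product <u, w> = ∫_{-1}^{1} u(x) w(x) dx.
g(x) = -27*x^2/7 + 14*x/5 + 108/35

The best approximation g ∈ W is the orthogonal projection of f onto W. Writing g = a_0 + a_1 x + a_2 x^2, the coefficients solve the normal equations G · a = b where
  G_{ij} = <φ_i, φ_j> and b_i = <f, φ_i>, with φ_0 = 1, φ_1 = x, φ_2 = x^2.
G =
  [2, 0, 2/3]
  [0, 2/3, 0]
  [2/3, 0, 2/5],
b = (18/5, 28/15, 18/35).
Solving gives a_0 = 108/35, a_1 = 14/5, a_2 = -27/7, so
  g(x) = -27*x^2/7 + 14*x/5 + 108/35.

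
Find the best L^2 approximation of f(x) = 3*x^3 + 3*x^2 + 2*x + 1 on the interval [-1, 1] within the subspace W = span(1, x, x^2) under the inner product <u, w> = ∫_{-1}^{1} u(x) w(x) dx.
g(x) = 3*x^2 + 19*x/5 + 1

The best approximation g ∈ W is the orthogonal projection of f onto W. Writing g = a_0 + a_1 x + a_2 x^2, the coefficients solve the normal equations G · a = b where
  G_{ij} = <φ_i, φ_j> and b_i = <f, φ_i>, with φ_0 = 1, φ_1 = x, φ_2 = x^2.
G =
  [2, 0, 2/3]
  [0, 2/3, 0]
  [2/3, 0, 2/5],
b = (4, 38/15, 28/15).
Solving gives a_0 = 1, a_1 = 19/5, a_2 = 3, so
  g(x) = 3*x^2 + 19*x/5 + 1.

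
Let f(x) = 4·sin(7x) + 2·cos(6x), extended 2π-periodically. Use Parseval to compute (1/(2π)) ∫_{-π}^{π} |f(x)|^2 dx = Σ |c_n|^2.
Σ |c_n|^2 = 10

Expand |f|^2 and use orthogonality of {sin(nx), cos(mx)} on [-π, π]:
  ∫_{-π}^{π} sin(nx)^2 dx = π, ∫ cos(mx)^2 dx = π, and cross terms integrate to 0.
So ∫_{-π}^{π} f(x)^2 dx = 4^2 · π + 2^2 · π = (16 + 4)π.
Divide by 2π: (16 + 4)/2 = 10.
By Parseval, this equals Σ |c_n|^2.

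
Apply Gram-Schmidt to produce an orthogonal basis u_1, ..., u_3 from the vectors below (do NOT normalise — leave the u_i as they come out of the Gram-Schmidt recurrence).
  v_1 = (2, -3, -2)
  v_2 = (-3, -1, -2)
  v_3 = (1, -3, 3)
Orthogonal basis:
  u_1 = (2, -3, -2)
  u_2 = (-53/17, -14/17, -32/17)
  u_3 = (-236/237, -590/237, 649/237)

Apply the Gram-Schmidt recurrence
  u_1 = v_1
  u_i = v_i − Σ_{j<i} ((v_i · u_j) / (u_j · u_j)) · u_j.

Step by step this gives:
  u_1 = (2, -3, -2)
  u_2 = (-53/17, -14/17, -32/17)
  u_3 = (-236/237, -590/237, 649/237)

Orthogonality check:
  u_2 · u_1 = 0 (should be 0)
  u_3 · u_1 = 0 (should be 0)
  u_3 · u_2 = 0 (should be 0)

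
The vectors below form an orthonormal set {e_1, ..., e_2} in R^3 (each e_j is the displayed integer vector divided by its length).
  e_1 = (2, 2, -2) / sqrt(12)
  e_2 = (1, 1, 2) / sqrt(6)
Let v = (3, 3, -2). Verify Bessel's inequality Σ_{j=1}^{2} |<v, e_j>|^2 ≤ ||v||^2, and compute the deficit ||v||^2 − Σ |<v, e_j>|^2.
Σ |<v, e_j>|^2 = 22; ||v||^2 = 22; deficit = 0

Write each e_j = u_j / sqrt(<u_j, u_j>) where u_j is the displayed integer vector. Then <v, e_j> = <v, u_j> / sqrt(<u_j, u_j>), so |<v, e_j>|^2 = <v, u_j>^2 / <u_j, u_j>.
Coefficients: <v, e_1> = 16/sqrt(12), <v, e_2> = 2/sqrt(6).
Square and sum: Σ |<v, e_j>|^2 = 22.
Compute ||v||^2 = v·v = 22.
Deficit = 22 − 22 = 0 ≥ 0, confirming Bessel's inequality. (The deficit equals ||v − Σ <v,e_j> e_j||^2, the squared distance from v to span{e_j}.)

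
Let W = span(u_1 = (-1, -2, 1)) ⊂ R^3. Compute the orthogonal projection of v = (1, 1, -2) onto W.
proj_W(v) = (5/6, 5/3, -5/6)

Set up U = [u_1 | ... | u_1] ∈ R^(3×1). The projector onto W = col(U) is P = U (U^T U)^(-1) U^T.
Compute U^T U =
  [6],
and U^T v = (-5).
Solve U^T U · c = U^T v for the coefficients: c = (-5/6). The projection is proj_W(v) = U c.
Check: (v - proj_W(v)) · u_1 = 0  (should be 0).
Result: proj_W(v) = (5/6, 5/3, -5/6).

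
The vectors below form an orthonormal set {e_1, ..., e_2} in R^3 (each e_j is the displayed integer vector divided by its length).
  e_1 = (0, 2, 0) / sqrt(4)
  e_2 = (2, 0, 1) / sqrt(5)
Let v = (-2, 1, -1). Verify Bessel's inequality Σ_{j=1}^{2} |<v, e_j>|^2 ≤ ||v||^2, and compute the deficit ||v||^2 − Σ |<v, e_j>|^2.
Σ |<v, e_j>|^2 = 6; ||v||^2 = 6; deficit = 0

Write each e_j = u_j / sqrt(<u_j, u_j>) where u_j is the displayed integer vector. Then <v, e_j> = <v, u_j> / sqrt(<u_j, u_j>), so |<v, e_j>|^2 = <v, u_j>^2 / <u_j, u_j>.
Coefficients: <v, e_1> = 2/sqrt(4), <v, e_2> = -5/sqrt(5).
Square and sum: Σ |<v, e_j>|^2 = 6.
Compute ||v||^2 = v·v = 6.
Deficit = 6 − 6 = 0 ≥ 0, confirming Bessel's inequality. (The deficit equals ||v − Σ <v,e_j> e_j||^2, the squared distance from v to span{e_j}.)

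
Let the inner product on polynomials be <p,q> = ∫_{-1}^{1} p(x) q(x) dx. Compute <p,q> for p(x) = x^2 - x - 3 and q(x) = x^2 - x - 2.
<p,q> = 146/15

Expand the product: p(x)·q(x) = x^4 - 2*x^3 - 4*x^2 + 5*x + 6.
∫_{-1}^{1} of each monomial x^k gives [2/(k+1) if k even, 0 if k odd]. Integrating term-by-term (or equivalently evaluating the antiderivative F(x) = x^5/5 - x^4/2 - 4*x^3/3 + 5*x^2/2 + 6*x at the endpoints):
  F(1) − F(−1) = 103/15 − (-43/15) = 146/15.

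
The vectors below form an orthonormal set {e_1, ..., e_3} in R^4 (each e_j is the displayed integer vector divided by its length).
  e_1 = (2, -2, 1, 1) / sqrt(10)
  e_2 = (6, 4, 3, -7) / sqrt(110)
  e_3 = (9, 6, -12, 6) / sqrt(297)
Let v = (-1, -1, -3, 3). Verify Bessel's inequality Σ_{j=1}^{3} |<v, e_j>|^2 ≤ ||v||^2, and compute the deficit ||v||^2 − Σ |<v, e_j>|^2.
Σ |<v, e_j>|^2 = 59/3; ||v||^2 = 20; deficit = 1/3

Write each e_j = u_j / sqrt(<u_j, u_j>) where u_j is the displayed integer vector. Then <v, e_j> = <v, u_j> / sqrt(<u_j, u_j>), so |<v, e_j>|^2 = <v, u_j>^2 / <u_j, u_j>.
Coefficients: <v, e_1> = 0/sqrt(10), <v, e_2> = -40/sqrt(110), <v, e_3> = 39/sqrt(297).
Square and sum: Σ |<v, e_j>|^2 = 59/3.
Compute ||v||^2 = v·v = 20.
Deficit = 20 − 59/3 = 1/3 ≥ 0, confirming Bessel's inequality. (The deficit equals ||v − Σ <v,e_j> e_j||^2, the squared distance from v to span{e_j}.)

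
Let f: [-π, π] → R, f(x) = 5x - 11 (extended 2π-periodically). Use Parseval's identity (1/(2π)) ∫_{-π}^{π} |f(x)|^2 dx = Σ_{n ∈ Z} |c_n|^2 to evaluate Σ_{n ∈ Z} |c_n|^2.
Σ |c_n|^2 = 25π^2/3 + 121

Expand and integrate term by term over [-π, π]:
  ∫ (5x)^2 dx = 25·(2π^3/3); ∫ 2·5·(-11)·x dx = 0 (odd integrand); ∫ (-11)^2 dx = 121·2π.
So (1/(2π)) ∫_{-π}^{π} (5x - 11)^2 dx = 25π^2/3 + 121 = 25π^2/3 + 121.
Parseval ⇒ Σ |c_n|^2 = 25π^2/3 + 121.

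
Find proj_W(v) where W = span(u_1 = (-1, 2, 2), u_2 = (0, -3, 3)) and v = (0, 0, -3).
proj_W(v) = (2/3, 1/6, -17/6)

Set up U = [u_1 | ... | u_2] ∈ R^(3×2). The projector onto W = col(U) is P = U (U^T U)^(-1) U^T.
Compute U^T U =
  [9, 0]
  [0, 18],
and U^T v = (-6, -9).
Solve U^T U · c = U^T v for the coefficients: c = (-2/3, -1/2). The projection is proj_W(v) = U c.
Check: (v - proj_W(v)) · u_1 = 0  (should be 0).
Check: (v - proj_W(v)) · u_2 = 0  (should be 0).
Result: proj_W(v) = (2/3, 1/6, -17/6).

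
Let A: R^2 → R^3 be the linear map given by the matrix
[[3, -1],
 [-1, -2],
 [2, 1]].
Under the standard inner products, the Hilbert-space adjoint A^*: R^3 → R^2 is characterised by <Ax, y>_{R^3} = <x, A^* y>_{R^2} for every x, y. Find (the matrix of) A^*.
A^* = A^T =
[[3, -1, 2],
 [-1, -2, 1]]

For real matrices with standard dot products, the defining identity <Ax, y> = <x, A^* y> gives (Ax)^T y = x^T (A^*) y, i.e. x^T A^T y = x^T (A^*) y. Since this holds for all x, y, we must have A^* = A^T. Therefore
A^* =
[[3, -1, 2],
 [-1, -2, 1]].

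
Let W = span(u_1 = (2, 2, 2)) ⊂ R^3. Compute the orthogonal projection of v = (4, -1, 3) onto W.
proj_W(v) = (2, 2, 2)

Set up U = [u_1 | ... | u_1] ∈ R^(3×1). The projector onto W = col(U) is P = U (U^T U)^(-1) U^T.
Compute U^T U =
  [12],
and U^T v = (12).
Solve U^T U · c = U^T v for the coefficients: c = (1). The projection is proj_W(v) = U c.
Check: (v - proj_W(v)) · u_1 = 0  (should be 0).
Result: proj_W(v) = (2, 2, 2).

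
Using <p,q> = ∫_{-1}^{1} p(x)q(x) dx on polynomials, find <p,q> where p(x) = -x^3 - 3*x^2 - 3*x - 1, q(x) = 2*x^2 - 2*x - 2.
<p,q> = 136/15

Expand the product: p(x)·q(x) = -2*x^5 - 4*x^4 + 2*x^3 + 10*x^2 + 8*x + 2.
∫_{-1}^{1} of each monomial x^k gives [2/(k+1) if k even, 0 if k odd]. Integrating term-by-term (or equivalently evaluating the antiderivative F(x) = -x^6/3 - 4*x^5/5 + x^4/2 + 10*x^3/3 + 4*x^2 + 2*x at the endpoints):
  F(1) − F(−1) = 87/10 − (-11/30) = 136/15.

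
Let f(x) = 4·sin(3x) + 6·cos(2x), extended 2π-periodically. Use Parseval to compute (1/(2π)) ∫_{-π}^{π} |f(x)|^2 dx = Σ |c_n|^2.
Σ |c_n|^2 = 26

Expand |f|^2 and use orthogonality of {sin(nx), cos(mx)} on [-π, π]:
  ∫_{-π}^{π} sin(nx)^2 dx = π, ∫ cos(mx)^2 dx = π, and cross terms integrate to 0.
So ∫_{-π}^{π} f(x)^2 dx = 4^2 · π + 6^2 · π = (16 + 36)π.
Divide by 2π: (16 + 36)/2 = 26.
By Parseval, this equals Σ |c_n|^2.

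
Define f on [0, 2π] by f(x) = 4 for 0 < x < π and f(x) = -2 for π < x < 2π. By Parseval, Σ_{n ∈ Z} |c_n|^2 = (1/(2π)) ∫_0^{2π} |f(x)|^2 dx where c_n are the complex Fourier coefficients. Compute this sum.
Σ |c_n|^2 = 10

Parseval equates the L^2 energy of f (normalised by 1/(2π)) with the ℓ^2 sum of its Fourier coefficients: (1/(2π)) ∫_0^{2π} |f|^2 = Σ |c_n|^2.
Compute the left side: (1/(2π)) [∫_0^π 4^2 dx + ∫_π^{2π} (-2)^2 dx] = (1/(2π)) · (16π + 4π) = (16 + 4)/2 = 10.
So Σ_{n ∈ Z} |c_n|^2 = 10.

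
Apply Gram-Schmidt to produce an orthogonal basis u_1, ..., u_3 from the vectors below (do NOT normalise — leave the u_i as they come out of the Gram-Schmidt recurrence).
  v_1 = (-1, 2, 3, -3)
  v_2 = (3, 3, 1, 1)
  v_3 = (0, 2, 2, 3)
Orthogonal basis:
  u_1 = (-1, 2, 3, -3)
  u_2 = (72/23, 63/23, 14/23, 32/23)
  u_3 = (-763/451, 178/451, 691/451, 1064/451)

Apply the Gram-Schmidt recurrence
  u_1 = v_1
  u_i = v_i − Σ_{j<i} ((v_i · u_j) / (u_j · u_j)) · u_j.

Step by step this gives:
  u_1 = (-1, 2, 3, -3)
  u_2 = (72/23, 63/23, 14/23, 32/23)
  u_3 = (-763/451, 178/451, 691/451, 1064/451)

Orthogonality check:
  u_2 · u_1 = 0 (should be 0)
  u_3 · u_1 = 0 (should be 0)
  u_3 · u_2 = 0 (should be 0)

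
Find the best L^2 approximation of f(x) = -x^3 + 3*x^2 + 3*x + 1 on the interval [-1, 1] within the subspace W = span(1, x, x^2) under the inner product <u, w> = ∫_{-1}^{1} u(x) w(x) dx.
g(x) = 3*x^2 + 12*x/5 + 1

The best approximation g ∈ W is the orthogonal projection of f onto W. Writing g = a_0 + a_1 x + a_2 x^2, the coefficients solve the normal equations G · a = b where
  G_{ij} = <φ_i, φ_j> and b_i = <f, φ_i>, with φ_0 = 1, φ_1 = x, φ_2 = x^2.
G =
  [2, 0, 2/3]
  [0, 2/3, 0]
  [2/3, 0, 2/5],
b = (4, 8/5, 28/15).
Solving gives a_0 = 1, a_1 = 12/5, a_2 = 3, so
  g(x) = 3*x^2 + 12*x/5 + 1.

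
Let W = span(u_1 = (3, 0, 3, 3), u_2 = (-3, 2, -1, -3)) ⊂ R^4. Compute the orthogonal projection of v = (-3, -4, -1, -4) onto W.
proj_W(v) = (-11/5, -7/5, -18/5, -11/5)

Set up U = [u_1 | ... | u_2] ∈ R^(4×2). The projector onto W = col(U) is P = U (U^T U)^(-1) U^T.
Compute U^T U =
  [27, -21]
  [-21, 23],
and U^T v = (-24, 14).
Solve U^T U · c = U^T v for the coefficients: c = (-43/30, -7/10). The projection is proj_W(v) = U c.
Check: (v - proj_W(v)) · u_1 = 0  (should be 0).
Check: (v - proj_W(v)) · u_2 = 0  (should be 0).
Result: proj_W(v) = (-11/5, -7/5, -18/5, -11/5).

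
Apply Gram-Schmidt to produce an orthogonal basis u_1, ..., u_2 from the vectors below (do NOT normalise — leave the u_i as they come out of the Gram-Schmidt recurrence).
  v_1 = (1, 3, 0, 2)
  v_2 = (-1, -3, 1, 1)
Orthogonal basis:
  u_1 = (1, 3, 0, 2)
  u_2 = (-3/7, -9/7, 1, 15/7)

Apply the Gram-Schmidt recurrence
  u_1 = v_1
  u_i = v_i − Σ_{j<i} ((v_i · u_j) / (u_j · u_j)) · u_j.

Step by step this gives:
  u_1 = (1, 3, 0, 2)
  u_2 = (-3/7, -9/7, 1, 15/7)

Orthogonality check:
  u_2 · u_1 = 0 (should be 0)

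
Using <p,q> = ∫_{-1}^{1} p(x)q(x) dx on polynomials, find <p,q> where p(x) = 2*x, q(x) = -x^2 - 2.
<p,q> = 0

Expand the product: p(x)·q(x) = -2*x^3 - 4*x.
∫_{-1}^{1} of each monomial x^k gives [2/(k+1) if k even, 0 if k odd]. Integrating term-by-term (or equivalently evaluating the antiderivative F(x) = -x^4/2 - 2*x^2 at the endpoints):
  F(1) − F(−1) = -5/2 − (-5/2) = 0.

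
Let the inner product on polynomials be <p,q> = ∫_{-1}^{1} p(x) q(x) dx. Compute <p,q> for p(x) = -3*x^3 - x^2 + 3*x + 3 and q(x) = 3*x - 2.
<p,q> = -124/15

Expand the product: p(x)·q(x) = -9*x^4 + 3*x^3 + 11*x^2 + 3*x - 6.
∫_{-1}^{1} of each monomial x^k gives [2/(k+1) if k even, 0 if k odd]. Integrating term-by-term (or equivalently evaluating the antiderivative F(x) = -9*x^5/5 + 3*x^4/4 + 11*x^3/3 + 3*x^2/2 - 6*x at the endpoints):
  F(1) − F(−1) = -113/60 − (383/60) = -124/15.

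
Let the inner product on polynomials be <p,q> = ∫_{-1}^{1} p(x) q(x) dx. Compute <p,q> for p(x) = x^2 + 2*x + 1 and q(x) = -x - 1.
<p,q> = -4

Expand the product: p(x)·q(x) = -x^3 - 3*x^2 - 3*x - 1.
∫_{-1}^{1} of each monomial x^k gives [2/(k+1) if k even, 0 if k odd]. Integrating term-by-term (or equivalently evaluating the antiderivative F(x) = -x^4/4 - x^3 - 3*x^2/2 - x at the endpoints):
  F(1) − F(−1) = -15/4 − (1/4) = -4.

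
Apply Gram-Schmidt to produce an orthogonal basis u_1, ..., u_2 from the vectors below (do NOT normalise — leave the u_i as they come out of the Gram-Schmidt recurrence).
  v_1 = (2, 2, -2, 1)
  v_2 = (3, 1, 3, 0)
Orthogonal basis:
  u_1 = (2, 2, -2, 1)
  u_2 = (35/13, 9/13, 43/13, -2/13)

Apply the Gram-Schmidt recurrence
  u_1 = v_1
  u_i = v_i − Σ_{j<i} ((v_i · u_j) / (u_j · u_j)) · u_j.

Step by step this gives:
  u_1 = (2, 2, -2, 1)
  u_2 = (35/13, 9/13, 43/13, -2/13)

Orthogonality check:
  u_2 · u_1 = 0 (should be 0)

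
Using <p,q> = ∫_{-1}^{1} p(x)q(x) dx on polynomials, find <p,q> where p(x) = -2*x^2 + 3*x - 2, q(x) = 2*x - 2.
<p,q> = 44/3

Expand the product: p(x)·q(x) = -4*x^3 + 10*x^2 - 10*x + 4.
∫_{-1}^{1} of each monomial x^k gives [2/(k+1) if k even, 0 if k odd]. Integrating term-by-term (or equivalently evaluating the antiderivative F(x) = -x^4 + 10*x^3/3 - 5*x^2 + 4*x at the endpoints):
  F(1) − F(−1) = 4/3 − (-40/3) = 44/3.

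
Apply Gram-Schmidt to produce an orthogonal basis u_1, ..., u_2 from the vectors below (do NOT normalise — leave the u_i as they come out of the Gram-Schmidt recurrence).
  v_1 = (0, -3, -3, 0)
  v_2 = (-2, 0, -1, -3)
Orthogonal basis:
  u_1 = (0, -3, -3, 0)
  u_2 = (-2, 1/2, -1/2, -3)

Apply the Gram-Schmidt recurrence
  u_1 = v_1
  u_i = v_i − Σ_{j<i} ((v_i · u_j) / (u_j · u_j)) · u_j.

Step by step this gives:
  u_1 = (0, -3, -3, 0)
  u_2 = (-2, 1/2, -1/2, -3)

Orthogonality check:
  u_2 · u_1 = 0 (should be 0)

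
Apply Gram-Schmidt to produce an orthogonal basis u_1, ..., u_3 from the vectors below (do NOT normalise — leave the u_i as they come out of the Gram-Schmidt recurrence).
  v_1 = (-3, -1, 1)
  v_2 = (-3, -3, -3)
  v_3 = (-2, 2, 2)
Orthogonal basis:
  u_1 = (-3, -1, 1)
  u_2 = (-6/11, -24/11, -42/11)
  u_3 = (-2/3, 4/3, -2/3)

Apply the Gram-Schmidt recurrence
  u_1 = v_1
  u_i = v_i − Σ_{j<i} ((v_i · u_j) / (u_j · u_j)) · u_j.

Step by step this gives:
  u_1 = (-3, -1, 1)
  u_2 = (-6/11, -24/11, -42/11)
  u_3 = (-2/3, 4/3, -2/3)

Orthogonality check:
  u_2 · u_1 = 0 (should be 0)
  u_3 · u_1 = 0 (should be 0)
  u_3 · u_2 = 0 (should be 0)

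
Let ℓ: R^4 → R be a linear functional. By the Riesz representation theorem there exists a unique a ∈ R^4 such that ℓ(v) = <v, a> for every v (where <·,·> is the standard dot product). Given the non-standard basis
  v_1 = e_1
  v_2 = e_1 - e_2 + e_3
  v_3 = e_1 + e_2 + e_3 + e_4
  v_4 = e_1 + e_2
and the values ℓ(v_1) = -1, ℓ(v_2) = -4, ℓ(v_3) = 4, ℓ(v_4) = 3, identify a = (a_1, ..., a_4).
a = (-1, 4, 1, 0)

Write a = (a_1, ..., a_4) in the standard basis. For each basis vector v_i, ℓ(v_i) = <v_i, a> is a linear equation in the a_j's. Collect the n equations into a matrix system V a = ℓ, where row i of V is v_i (expressed in the standard basis). Since V is invertible (lower-triangular with 1s on the diagonal, up to permutation), solve by back-substitution:
  V =
[[1, 0, 0, 0],
 [1, -1, 1, 0],
 [1, 1, 1, 1],
 [1, 1, 0, 0]]
  V a = (-1, -4, 4, 3)
Solving gives a = (-1, 4, 1, 0).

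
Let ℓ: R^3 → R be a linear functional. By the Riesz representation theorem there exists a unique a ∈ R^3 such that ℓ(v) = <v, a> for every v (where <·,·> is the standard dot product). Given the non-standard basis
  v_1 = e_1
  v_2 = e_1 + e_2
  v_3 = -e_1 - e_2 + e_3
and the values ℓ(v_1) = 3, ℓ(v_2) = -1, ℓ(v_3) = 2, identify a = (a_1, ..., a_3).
a = (3, -4, 1)

Write a = (a_1, ..., a_3) in the standard basis. For each basis vector v_i, ℓ(v_i) = <v_i, a> is a linear equation in the a_j's. Collect the n equations into a matrix system V a = ℓ, where row i of V is v_i (expressed in the standard basis). Since V is invertible (lower-triangular with 1s on the diagonal, up to permutation), solve by back-substitution:
  V =
[[1, 0, 0],
 [1, 1, 0],
 [-1, -1, 1]]
  V a = (3, -1, 2)
Solving gives a = (3, -4, 1).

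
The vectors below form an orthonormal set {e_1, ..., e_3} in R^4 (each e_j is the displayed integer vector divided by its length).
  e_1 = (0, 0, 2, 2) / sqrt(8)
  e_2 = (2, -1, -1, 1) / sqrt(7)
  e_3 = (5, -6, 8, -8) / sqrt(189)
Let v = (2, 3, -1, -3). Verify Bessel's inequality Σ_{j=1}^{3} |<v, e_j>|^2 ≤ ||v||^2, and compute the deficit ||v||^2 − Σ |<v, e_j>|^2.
Σ |<v, e_j>|^2 = 229/27; ||v||^2 = 23; deficit = 392/27

Write each e_j = u_j / sqrt(<u_j, u_j>) where u_j is the displayed integer vector. Then <v, e_j> = <v, u_j> / sqrt(<u_j, u_j>), so |<v, e_j>|^2 = <v, u_j>^2 / <u_j, u_j>.
Coefficients: <v, e_1> = -8/sqrt(8), <v, e_2> = -1/sqrt(7), <v, e_3> = 8/sqrt(189).
Square and sum: Σ |<v, e_j>|^2 = 229/27.
Compute ||v||^2 = v·v = 23.
Deficit = 23 − 229/27 = 392/27 ≥ 0, confirming Bessel's inequality. (The deficit equals ||v − Σ <v,e_j> e_j||^2, the squared distance from v to span{e_j}.)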